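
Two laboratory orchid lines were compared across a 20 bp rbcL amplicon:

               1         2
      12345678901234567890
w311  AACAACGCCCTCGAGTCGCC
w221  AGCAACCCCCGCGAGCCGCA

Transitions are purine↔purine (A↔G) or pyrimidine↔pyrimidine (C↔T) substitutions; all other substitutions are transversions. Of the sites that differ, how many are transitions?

2

Mismatches occur at site 2 (A/G, transition), site 7 (G/C, transversion), site 11 (T/G, transversion), site 16 (T/C, transition), site 20 (C/A, transversion).
Of the 5 differences, 2 transitions and 3 transversions, so the answer is 2.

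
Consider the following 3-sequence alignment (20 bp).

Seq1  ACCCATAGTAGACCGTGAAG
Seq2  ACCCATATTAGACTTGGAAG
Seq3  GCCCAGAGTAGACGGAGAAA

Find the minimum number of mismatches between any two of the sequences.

4

Pairwise Hamming distances:
  Seq1 vs Seq2: 4
  Seq1 vs Seq3: 5
  Seq2 vs Seq3: 7
The smallest is 4, between Seq1 and Seq2.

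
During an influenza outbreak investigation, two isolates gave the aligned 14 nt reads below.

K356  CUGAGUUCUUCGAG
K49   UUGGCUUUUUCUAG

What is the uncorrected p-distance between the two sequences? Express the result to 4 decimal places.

0.3571

Differing sites — 1:C/U; 4:A/G; 5:G/C; 8:C/U; 12:G/U.
There are 5 differences over 14 sites, so p = 5/14 = 0.3571.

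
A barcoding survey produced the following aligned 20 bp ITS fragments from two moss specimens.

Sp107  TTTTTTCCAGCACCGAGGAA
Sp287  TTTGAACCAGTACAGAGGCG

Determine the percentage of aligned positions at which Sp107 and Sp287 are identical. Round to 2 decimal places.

Differing sites — 4:T/G; 5:T/A; 6:T/A; 11:C/T; 14:C/A; 19:A/C; 20:A/G.
13 of the 20 sites match, so the percent identity is 13/20 × 100 = 65.00%.

65.00%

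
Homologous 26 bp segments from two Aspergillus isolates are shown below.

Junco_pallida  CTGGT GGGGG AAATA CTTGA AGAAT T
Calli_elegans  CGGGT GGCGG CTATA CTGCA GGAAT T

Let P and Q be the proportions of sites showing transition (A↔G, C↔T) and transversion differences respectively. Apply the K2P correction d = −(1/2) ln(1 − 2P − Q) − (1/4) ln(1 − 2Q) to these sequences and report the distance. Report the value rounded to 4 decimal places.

Mismatches occur at site 2 (T→G, transversion), site 8 (G→C, transversion), site 11 (A→C, transversion), site 12 (A→T, transversion), site 18 (T→G, transversion), site 19 (G→C, transversion), site 21 (A→G, transition).
Of the 7 differences, 1 transition and 6 transversions over 26 sites: P = 1/26 = 0.038462, Q = 6/26 = 0.230769.
d = −0.5·ln(0.692307) − 0.25·ln(0.538462) = −0.5·(-0.367726) − 0.25·(-0.619038) = 0.3386.

0.3386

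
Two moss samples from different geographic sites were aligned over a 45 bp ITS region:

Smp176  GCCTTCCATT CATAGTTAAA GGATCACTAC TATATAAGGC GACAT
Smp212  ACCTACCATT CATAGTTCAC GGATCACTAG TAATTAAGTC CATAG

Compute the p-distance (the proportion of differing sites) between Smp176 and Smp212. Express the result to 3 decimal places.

Differing sites — 1:G/A; 5:T/A; 18:A/C; 20:A/C; 30:C/G; 33:T/A; 34:A/T; 39:G/T; 41:G/C; 43:C/T; 45:T/G.
There are 11 differences over 45 sites, so p = 11/45 = 0.244.

0.244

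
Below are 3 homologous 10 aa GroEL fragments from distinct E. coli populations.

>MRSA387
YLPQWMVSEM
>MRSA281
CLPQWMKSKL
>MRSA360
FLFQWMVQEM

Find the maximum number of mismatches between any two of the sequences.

6

Pairwise Hamming distances:
  MRSA387 vs MRSA281: 4
  MRSA387 vs MRSA360: 3
  MRSA281 vs MRSA360: 6
The largest is 6, between MRSA281 and MRSA360.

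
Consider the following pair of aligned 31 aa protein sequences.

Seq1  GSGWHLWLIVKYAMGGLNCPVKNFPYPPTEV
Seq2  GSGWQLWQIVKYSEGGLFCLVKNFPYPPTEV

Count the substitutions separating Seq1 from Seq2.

Mismatches occur at site 5 (H→Q), site 8 (L→Q), site 13 (A→S), site 14 (M→E), site 18 (N→F), site 20 (P→L).
That gives 6 mismatches out of 31 aligned sites, so the Hamming distance is 6.

6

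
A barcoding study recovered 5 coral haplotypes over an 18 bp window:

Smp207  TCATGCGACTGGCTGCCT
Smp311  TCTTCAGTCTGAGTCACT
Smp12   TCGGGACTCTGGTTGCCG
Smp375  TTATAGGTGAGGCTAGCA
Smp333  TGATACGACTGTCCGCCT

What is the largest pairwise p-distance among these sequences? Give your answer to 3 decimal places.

Pairwise Hamming distances:
  Smp207 vs Smp311: 8
  Smp207 vs Smp12: 7
  Smp207 vs Smp375: 9
  Smp207 vs Smp333: 4
  Smp311 vs Smp12: 9
  Smp311 vs Smp375: 11
  Smp311 vs Smp333: 10
  Smp12 vs Smp375: 12
  Smp12 vs Smp333: 11
  Smp375 vs Smp333: 10
The largest is 12 mismatches, between Smp12 and Smp375; p = 12/18 = 0.667.

0.667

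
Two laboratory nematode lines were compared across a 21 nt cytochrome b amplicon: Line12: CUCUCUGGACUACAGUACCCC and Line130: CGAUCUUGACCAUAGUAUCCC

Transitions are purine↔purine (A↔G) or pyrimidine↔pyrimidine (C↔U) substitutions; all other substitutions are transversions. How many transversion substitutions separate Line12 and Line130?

3

Mismatches occur at site 2 (U→G, transversion), site 3 (C→A, transversion), site 7 (G→U, transversion), site 11 (U→C, transition), site 13 (C→U, transition), site 18 (C→U, transition).
Of the 6 differences, 3 transitions and 3 transversions, so the answer is 3.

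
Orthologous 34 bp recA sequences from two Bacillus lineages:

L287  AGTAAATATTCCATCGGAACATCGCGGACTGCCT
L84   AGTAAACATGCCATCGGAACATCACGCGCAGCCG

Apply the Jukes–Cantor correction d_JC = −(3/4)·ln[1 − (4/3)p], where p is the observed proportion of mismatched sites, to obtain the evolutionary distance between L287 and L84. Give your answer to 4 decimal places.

0.2407

The sequences differ at positions 7 (T/C), 10 (T/G), 24 (G/A), 27 (G/C), 28 (A/G), 30 (T/A), 34 (T/G).
p = 7/34 = 0.205882.
d = −0.75 · ln(1 − (4/3)·0.205882) = −0.75 · ln(0.725491) = −0.75 · (-0.320907) = 0.2407.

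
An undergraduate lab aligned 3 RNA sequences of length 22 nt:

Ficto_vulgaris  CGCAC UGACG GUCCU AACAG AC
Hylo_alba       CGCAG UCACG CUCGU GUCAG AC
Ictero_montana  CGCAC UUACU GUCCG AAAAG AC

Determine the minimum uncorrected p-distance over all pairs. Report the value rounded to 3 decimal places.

Pairwise Hamming distances:
  Ficto_vulgaris vs Hylo_alba: 6
  Ficto_vulgaris vs Ictero_montana: 4
  Hylo_alba vs Ictero_montana: 9
The smallest is 4 mismatches, between Ficto_vulgaris and Ictero_montana; p = 4/22 = 0.182.

0.182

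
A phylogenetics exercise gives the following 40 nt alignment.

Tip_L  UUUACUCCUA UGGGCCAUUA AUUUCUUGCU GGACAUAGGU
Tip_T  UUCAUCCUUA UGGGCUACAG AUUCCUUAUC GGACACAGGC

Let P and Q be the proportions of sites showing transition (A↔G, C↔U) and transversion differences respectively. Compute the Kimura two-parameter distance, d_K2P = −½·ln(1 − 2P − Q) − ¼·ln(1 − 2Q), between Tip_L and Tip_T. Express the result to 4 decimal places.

Mismatches occur at site 3 (U/C, transition), site 5 (C/U, transition), site 6 (U/C, transition), site 8 (C/U, transition), site 16 (C/U, transition), site 18 (U/C, transition), site 19 (U/A, transversion), site 20 (A/G, transition), site 24 (U/C, transition), site 28 (G/A, transition), site 29 (C/U, transition), site 30 (U/C, transition), site 36 (U/C, transition), site 40 (U/C, transition).
Of the 14 differences, 13 transitions and 1 transversion over 40 sites: P = 13/40 = 0.325000, Q = 1/40 = 0.025000.
d = −0.5·ln(0.325000) − 0.25·ln(0.950000) = −0.5·(-1.123930) − 0.25·(-0.051293) = 0.5748.

0.5748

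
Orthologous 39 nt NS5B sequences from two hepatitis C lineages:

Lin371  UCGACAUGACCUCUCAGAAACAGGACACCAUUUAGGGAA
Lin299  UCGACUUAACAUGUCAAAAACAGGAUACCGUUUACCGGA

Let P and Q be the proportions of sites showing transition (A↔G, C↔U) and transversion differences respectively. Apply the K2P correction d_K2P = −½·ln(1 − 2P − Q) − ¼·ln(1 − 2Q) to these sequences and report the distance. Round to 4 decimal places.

The sequences differ at positions 6 (A/U, transversion), 8 (G/A, transition), 11 (C/A, transversion), 13 (C/G, transversion), 17 (G/A, transition), 26 (C/U, transition), 30 (A/G, transition), 35 (G/C, transversion), 36 (G/C, transversion), 38 (A/G, transition).
Of the 10 differences, 5 transitions and 5 transversions over 39 sites: P = 5/39 = 0.128205, Q = 5/39 = 0.128205.
d = −0.5·ln(0.615385) − 0.25·ln(0.743590) = −0.5·(-0.485507) − 0.25·(-0.296265) = 0.3168.

0.3168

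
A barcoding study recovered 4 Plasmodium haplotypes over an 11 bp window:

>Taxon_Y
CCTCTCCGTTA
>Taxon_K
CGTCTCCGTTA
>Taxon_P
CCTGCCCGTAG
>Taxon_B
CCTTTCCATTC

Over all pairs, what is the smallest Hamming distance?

Pairwise Hamming distances:
  Taxon_Y vs Taxon_K: 1
  Taxon_Y vs Taxon_P: 4
  Taxon_Y vs Taxon_B: 3
  Taxon_K vs Taxon_P: 5
  Taxon_K vs Taxon_B: 4
  Taxon_P vs Taxon_B: 5
The smallest is 1, between Taxon_Y and Taxon_K.

1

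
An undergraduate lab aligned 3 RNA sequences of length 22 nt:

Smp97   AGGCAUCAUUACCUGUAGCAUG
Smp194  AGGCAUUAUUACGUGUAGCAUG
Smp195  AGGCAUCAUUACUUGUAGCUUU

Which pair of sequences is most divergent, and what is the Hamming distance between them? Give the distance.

4

Pairwise Hamming distances:
  Smp97 vs Smp194: 2
  Smp97 vs Smp195: 3
  Smp194 vs Smp195: 4
The largest is 4, between Smp194 and Smp195.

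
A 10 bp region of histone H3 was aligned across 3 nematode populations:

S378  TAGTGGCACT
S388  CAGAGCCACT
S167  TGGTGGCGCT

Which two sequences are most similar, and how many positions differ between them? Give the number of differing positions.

2

Pairwise Hamming distances:
  S378 vs S388: 3
  S378 vs S167: 2
  S388 vs S167: 5
The smallest is 2, between S378 and S167.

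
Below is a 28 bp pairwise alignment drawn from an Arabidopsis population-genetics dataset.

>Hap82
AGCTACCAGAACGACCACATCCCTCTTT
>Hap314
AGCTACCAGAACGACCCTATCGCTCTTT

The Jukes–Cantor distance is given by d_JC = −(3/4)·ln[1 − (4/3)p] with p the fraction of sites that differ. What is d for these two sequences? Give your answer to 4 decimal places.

Differing sites — 17:A/C; 18:C/T; 22:C/G.
p = 3/28 = 0.107143.
d = −0.75 · ln(1 − (4/3)·0.107143) = −0.75 · ln(0.857143) = −0.75 · (-0.154151) = 0.1156.

0.1156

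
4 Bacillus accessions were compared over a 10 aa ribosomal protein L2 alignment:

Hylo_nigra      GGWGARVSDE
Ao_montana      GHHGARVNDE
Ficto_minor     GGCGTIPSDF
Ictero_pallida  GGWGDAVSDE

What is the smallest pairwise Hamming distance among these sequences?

2

Pairwise Hamming distances:
  Hylo_nigra vs Ao_montana: 3
  Hylo_nigra vs Ficto_minor: 5
  Hylo_nigra vs Ictero_pallida: 2
  Ao_montana vs Ficto_minor: 7
  Ao_montana vs Ictero_pallida: 5
  Ficto_minor vs Ictero_pallida: 5
The smallest is 2, between Hylo_nigra and Ictero_pallida.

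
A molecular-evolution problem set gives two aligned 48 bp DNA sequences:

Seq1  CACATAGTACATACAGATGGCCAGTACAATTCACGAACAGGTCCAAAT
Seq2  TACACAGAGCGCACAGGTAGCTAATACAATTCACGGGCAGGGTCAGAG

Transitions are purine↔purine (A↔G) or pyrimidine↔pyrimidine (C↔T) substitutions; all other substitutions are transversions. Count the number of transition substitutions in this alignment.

13

The sequences differ at positions 1 (C/T, transition), 5 (T/C, transition), 8 (T/A, transversion), 9 (A/G, transition), 11 (A/G, transition), 12 (T/C, transition), 17 (A/G, transition), 19 (G/A, transition), 22 (C/T, transition), 24 (G/A, transition), 36 (A/G, transition), 37 (A/G, transition), 42 (T/G, transversion), 43 (C/T, transition), 46 (A/G, transition), 48 (T/G, transversion).
Of the 16 differences, 13 transitions and 3 transversions, so the answer is 13.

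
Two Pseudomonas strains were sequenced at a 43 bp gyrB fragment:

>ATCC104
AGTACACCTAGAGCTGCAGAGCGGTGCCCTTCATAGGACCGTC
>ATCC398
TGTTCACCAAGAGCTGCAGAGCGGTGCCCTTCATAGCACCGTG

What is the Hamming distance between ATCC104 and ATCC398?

Differing sites — 1:A/T; 4:A/T; 9:T/A; 37:G/C; 43:C/G.
That gives 5 mismatches out of 43 aligned sites, so the Hamming distance is 5.

5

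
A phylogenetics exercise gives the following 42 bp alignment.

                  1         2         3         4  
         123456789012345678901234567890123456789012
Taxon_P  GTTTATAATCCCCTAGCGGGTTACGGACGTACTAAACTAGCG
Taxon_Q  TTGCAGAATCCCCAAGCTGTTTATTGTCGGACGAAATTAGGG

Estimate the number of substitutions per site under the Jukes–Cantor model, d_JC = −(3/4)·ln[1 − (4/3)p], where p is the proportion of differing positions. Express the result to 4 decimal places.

0.4408

Mismatches occur at site 1 (G↔T), site 3 (T↔G), site 4 (T↔C), site 6 (T↔G), site 14 (T↔A), site 18 (G↔T), site 20 (G↔T), site 24 (C↔T), site 25 (G↔T), site 27 (A↔T), site 30 (T↔G), site 33 (T↔G), site 37 (C↔T), site 41 (C↔G).
p = 14/42 = 0.333333.
d = −0.75 · ln(1 − (4/3)·0.333333) = −0.75 · ln(0.555556) = −0.75 · (-0.587786) = 0.4408.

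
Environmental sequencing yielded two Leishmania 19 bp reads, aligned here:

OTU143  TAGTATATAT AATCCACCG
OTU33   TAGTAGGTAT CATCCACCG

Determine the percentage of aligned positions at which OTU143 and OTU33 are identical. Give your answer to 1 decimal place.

Mismatches occur at site 6 (T→G), site 7 (A→G), site 11 (A→C).
16 of the 19 sites match, so the percent identity is 16/19 × 100 = 84.2%.

84.2%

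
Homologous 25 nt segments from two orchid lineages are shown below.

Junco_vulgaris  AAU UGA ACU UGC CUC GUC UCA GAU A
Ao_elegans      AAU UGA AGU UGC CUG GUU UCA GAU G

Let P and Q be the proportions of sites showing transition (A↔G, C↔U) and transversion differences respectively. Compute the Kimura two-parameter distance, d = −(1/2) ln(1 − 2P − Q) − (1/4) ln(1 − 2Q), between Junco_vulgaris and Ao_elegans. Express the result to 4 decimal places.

0.1808

Differing sites — 8:C/G (Tv); 15:C/G (Tv); 18:C/U (Ti); 25:A/G (Ti).
Of the 4 differences, 2 transitions and 2 transversions over 25 sites: P = 2/25 = 0.080000, Q = 2/25 = 0.080000.
d = −0.5·ln(0.760000) − 0.25·ln(0.840000) = −0.5·(-0.274437) − 0.25·(-0.174353) = 0.1808.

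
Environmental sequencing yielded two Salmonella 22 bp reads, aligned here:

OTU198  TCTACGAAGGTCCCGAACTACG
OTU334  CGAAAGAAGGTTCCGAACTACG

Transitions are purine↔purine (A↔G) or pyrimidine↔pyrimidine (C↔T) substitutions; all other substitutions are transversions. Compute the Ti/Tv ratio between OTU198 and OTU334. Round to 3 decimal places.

0.667

Mismatches occur at site 1 (T↔C, transition), site 2 (C↔G, transversion), site 3 (T↔A, transversion), site 5 (C↔A, transversion), site 12 (C↔T, transition).
Of the 5 differences, 2 transitions and 3 transversions, so Ti/Tv = 2/3 = 0.667.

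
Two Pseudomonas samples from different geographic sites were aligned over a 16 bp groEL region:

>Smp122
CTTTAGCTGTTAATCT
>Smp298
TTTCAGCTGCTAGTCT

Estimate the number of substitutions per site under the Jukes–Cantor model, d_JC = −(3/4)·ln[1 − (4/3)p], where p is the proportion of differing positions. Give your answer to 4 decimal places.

Differing sites — 1:C/T; 4:T/C; 10:T/C; 13:A/G.
p = 4/16 = 0.250000.
d = −0.75 · ln(1 − (4/3)·0.250000) = −0.75 · ln(0.666667) = −0.75 · (-0.405465) = 0.3041.

0.3041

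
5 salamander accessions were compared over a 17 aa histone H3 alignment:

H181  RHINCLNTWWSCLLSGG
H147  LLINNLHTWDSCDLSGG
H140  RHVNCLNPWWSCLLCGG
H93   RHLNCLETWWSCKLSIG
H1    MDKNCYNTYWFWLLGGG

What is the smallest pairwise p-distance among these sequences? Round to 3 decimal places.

Pairwise Hamming distances:
  H181 vs H147: 6
  H181 vs H140: 3
  H181 vs H93: 4
  H181 vs H1: 8
  H147 vs H140: 9
  H147 vs H93: 8
  H147 vs H1: 12
  H140 vs H93: 6
  H140 vs H1: 9
  H93 vs H1: 11
The smallest is 3 mismatches, between H181 and H140; p = 3/17 = 0.176.

0.176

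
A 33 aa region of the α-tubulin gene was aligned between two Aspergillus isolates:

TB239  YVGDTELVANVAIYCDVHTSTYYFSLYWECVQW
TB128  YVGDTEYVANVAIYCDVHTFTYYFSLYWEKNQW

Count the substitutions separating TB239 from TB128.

4

Mismatches occur at site 7 (L/Y), site 20 (S/F), site 30 (C/K), site 31 (V/N).
That gives 4 mismatches out of 33 aligned sites, so the Hamming distance is 4.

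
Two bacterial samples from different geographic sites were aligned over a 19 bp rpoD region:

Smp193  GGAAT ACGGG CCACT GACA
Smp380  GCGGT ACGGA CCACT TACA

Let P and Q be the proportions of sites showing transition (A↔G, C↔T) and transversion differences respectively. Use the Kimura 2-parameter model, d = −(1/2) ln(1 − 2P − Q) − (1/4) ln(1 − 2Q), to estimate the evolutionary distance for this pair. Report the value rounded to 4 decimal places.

0.3324

The sequences differ at positions 2 (G/C, transversion), 3 (A/G, transition), 4 (A/G, transition), 10 (G/A, transition), 16 (G/T, transversion).
Of the 5 differences, 3 transitions and 2 transversions over 19 sites: P = 3/19 = 0.157895, Q = 2/19 = 0.105263.
d = −0.5·ln(0.578947) − 0.25·ln(0.789474) = −0.5·(-0.546544) − 0.25·(-0.236388) = 0.3324.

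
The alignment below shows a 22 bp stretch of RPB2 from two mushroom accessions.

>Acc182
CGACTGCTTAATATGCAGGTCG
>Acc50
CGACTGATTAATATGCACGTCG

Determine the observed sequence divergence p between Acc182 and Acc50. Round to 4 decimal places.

0.0909

Mismatches occur at site 7 (C/A), site 18 (G/C).
There are 2 differences over 22 sites, so p = 2/22 = 0.0909.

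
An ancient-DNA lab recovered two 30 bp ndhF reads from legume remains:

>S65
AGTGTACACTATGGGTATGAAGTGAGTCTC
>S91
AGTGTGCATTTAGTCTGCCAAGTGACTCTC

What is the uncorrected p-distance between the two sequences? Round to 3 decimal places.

Mismatches occur at site 6 (A→G), site 9 (C→T), site 11 (A→T), site 12 (T→A), site 14 (G→T), site 15 (G→C), site 17 (A→G), site 18 (T→C), site 19 (G→C), site 26 (G→C).
There are 10 differences over 30 sites, so p = 10/30 = 0.333.

0.333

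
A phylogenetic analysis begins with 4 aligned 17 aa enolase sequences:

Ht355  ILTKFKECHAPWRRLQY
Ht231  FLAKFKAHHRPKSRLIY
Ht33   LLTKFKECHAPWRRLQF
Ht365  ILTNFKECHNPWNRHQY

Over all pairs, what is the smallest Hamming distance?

Pairwise Hamming distances:
  Ht355 vs Ht231: 8
  Ht355 vs Ht33: 2
  Ht355 vs Ht365: 4
  Ht231 vs Ht33: 9
  Ht231 vs Ht365: 10
  Ht33 vs Ht365: 6
The smallest is 2, between Ht355 and Ht33.

2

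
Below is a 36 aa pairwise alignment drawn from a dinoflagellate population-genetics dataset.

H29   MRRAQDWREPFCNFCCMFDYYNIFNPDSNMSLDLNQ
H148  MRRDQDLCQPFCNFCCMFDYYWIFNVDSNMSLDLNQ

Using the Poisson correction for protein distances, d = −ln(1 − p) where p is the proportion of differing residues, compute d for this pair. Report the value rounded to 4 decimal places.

Mismatches occur at site 4 (A↔D), site 7 (W↔L), site 8 (R↔C), site 9 (E↔Q), site 22 (N↔W), site 26 (P↔V).
p = 6/36 = 0.166667.
d = −ln(1 − 0.166667) = −ln(0.833333) = 0.1823.

0.1823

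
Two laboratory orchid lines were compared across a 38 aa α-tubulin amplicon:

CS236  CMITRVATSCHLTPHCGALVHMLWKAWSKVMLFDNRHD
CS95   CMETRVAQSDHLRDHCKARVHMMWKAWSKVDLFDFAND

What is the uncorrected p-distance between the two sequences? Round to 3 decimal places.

Differing sites — 3:I/E; 8:T/Q; 10:C/D; 13:T/R; 14:P/D; 17:G/K; 19:L/R; 23:L/M; 31:M/D; 35:N/F; 36:R/A; 37:H/N.
There are 12 differences over 38 sites, so p = 12/38 = 0.316.

0.316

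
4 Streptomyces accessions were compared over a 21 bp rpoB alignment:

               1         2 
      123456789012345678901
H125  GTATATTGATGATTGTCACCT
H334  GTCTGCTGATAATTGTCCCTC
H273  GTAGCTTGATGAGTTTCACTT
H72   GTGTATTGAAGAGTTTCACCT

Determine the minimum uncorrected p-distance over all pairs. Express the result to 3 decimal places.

0.190

Pairwise Hamming distances:
  H125 vs H334: 7
  H125 vs H273: 5
  H125 vs H72: 4
  H334 vs H273: 9
  H334 vs H72: 10
  H273 vs H72: 5
The smallest is 4 mismatches, between H125 and H72; p = 4/21 = 0.190.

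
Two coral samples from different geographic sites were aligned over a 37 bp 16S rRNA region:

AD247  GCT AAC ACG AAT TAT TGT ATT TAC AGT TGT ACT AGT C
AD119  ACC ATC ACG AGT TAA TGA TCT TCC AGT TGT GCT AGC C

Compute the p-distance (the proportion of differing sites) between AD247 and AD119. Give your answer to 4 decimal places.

0.2973

Mismatches occur at site 1 (G↔A), site 3 (T↔C), site 5 (A↔T), site 11 (A↔G), site 15 (T↔A), site 18 (T↔A), site 19 (A↔T), site 20 (T↔C), site 23 (A↔C), site 31 (A↔G), site 36 (T↔C).
There are 11 differences over 37 sites, so p = 11/37 = 0.2973.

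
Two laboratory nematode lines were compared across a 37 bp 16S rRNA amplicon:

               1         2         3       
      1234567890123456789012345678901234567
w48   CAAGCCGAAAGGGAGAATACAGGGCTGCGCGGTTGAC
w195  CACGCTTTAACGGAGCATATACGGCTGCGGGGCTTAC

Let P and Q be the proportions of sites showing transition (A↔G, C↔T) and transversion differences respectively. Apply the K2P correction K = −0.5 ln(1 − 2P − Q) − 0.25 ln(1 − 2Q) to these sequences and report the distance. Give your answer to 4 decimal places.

Mismatches occur at site 3 (A/C, transversion), site 6 (C/T, transition), site 7 (G/T, transversion), site 8 (A/T, transversion), site 11 (G/C, transversion), site 16 (A/C, transversion), site 20 (C/T, transition), site 22 (G/C, transversion), site 30 (C/G, transversion), site 33 (T/C, transition), site 35 (G/T, transversion).
Of the 11 differences, 3 transitions and 8 transversions over 37 sites: P = 3/37 = 0.081081, Q = 8/37 = 0.216216.
d = −0.5·ln(0.621622) − 0.25·ln(0.567568) = −0.5·(-0.475423) − 0.25·(-0.566395) = 0.3793.

0.3793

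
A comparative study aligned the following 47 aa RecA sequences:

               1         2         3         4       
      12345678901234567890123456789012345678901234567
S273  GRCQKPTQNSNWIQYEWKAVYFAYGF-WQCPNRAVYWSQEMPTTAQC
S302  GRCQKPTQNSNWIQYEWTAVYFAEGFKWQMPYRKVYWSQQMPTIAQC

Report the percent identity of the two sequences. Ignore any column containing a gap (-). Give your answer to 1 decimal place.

Excluding the 1 gap column leaves 46 comparable sites.
The sequences differ at positions 18 (K/T), 24 (Y/E), 30 (C/M), 32 (N/Y), 34 (A/K), 40 (E/Q), 44 (T/I).
39 of the 46 comparable sites match, so the percent identity is 39/46 × 100 = 84.8%.

84.8%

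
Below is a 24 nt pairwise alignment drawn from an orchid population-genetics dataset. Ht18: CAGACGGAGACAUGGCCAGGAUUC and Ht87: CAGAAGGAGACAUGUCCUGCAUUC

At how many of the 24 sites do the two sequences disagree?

The sequences differ at positions 5 (C/A), 15 (G/U), 18 (A/U), 20 (G/C).
That gives 4 mismatches out of 24 aligned sites, so the Hamming distance is 4.

4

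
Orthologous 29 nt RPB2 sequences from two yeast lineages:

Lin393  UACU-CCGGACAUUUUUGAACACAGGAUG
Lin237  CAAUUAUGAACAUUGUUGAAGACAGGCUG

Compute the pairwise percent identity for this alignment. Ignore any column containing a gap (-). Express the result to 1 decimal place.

71.4%

Excluding the 1 gap column leaves 28 comparable sites.
Differing sites — 1:U/C; 3:C/A; 6:C/A; 7:C/U; 9:G/A; 15:U/G; 21:C/G; 27:A/C.
20 of the 28 comparable sites match, so the percent identity is 20/28 × 100 = 71.4%.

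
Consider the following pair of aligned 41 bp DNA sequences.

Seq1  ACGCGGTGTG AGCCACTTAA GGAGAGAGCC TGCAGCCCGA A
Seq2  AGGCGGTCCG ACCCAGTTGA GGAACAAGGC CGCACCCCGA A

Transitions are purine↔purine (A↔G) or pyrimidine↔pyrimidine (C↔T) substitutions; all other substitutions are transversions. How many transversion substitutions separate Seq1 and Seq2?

7

Differing sites — 2:C/G (Tv); 8:G/C (Tv); 9:T/C (Ti); 12:G/C (Tv); 16:C/G (Tv); 19:A/G (Ti); 24:G/A (Ti); 25:A/C (Tv); 26:G/A (Ti); 29:C/G (Tv); 31:T/C (Ti); 35:G/C (Tv).
Of the 12 differences, 5 transitions and 7 transversions, so the answer is 7.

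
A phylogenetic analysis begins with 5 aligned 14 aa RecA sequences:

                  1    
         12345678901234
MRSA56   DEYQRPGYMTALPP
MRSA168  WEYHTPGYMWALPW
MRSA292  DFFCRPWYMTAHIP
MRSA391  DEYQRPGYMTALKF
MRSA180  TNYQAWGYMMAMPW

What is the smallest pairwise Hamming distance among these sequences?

Pairwise Hamming distances:
  MRSA56 vs MRSA168: 5
  MRSA56 vs MRSA292: 6
  MRSA56 vs MRSA391: 2
  MRSA56 vs MRSA180: 7
  MRSA168 vs MRSA292: 10
  MRSA168 vs MRSA391: 6
  MRSA168 vs MRSA180: 7
  MRSA292 vs MRSA391: 7
  MRSA292 vs MRSA180: 11
  MRSA391 vs MRSA180: 8
The smallest is 2, between MRSA56 and MRSA391.

2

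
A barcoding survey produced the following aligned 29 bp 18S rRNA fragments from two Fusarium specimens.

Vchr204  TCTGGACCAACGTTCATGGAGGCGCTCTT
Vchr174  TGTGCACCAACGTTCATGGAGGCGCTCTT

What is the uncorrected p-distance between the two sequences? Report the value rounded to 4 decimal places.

The sequences differ at positions 2 (C/G), 5 (G/C).
There are 2 differences over 29 sites, so p = 2/29 = 0.0690.

0.0690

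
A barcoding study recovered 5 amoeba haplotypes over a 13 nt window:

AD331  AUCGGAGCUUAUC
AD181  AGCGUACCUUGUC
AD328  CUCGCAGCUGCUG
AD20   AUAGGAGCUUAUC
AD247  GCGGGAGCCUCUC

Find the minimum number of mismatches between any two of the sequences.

1

Pairwise Hamming distances:
  AD331 vs AD181: 4
  AD331 vs AD328: 5
  AD331 vs AD20: 1
  AD331 vs AD247: 5
  AD181 vs AD328: 7
  AD181 vs AD20: 5
  AD181 vs AD247: 7
  AD328 vs AD20: 6
  AD328 vs AD247: 7
  AD20 vs AD247: 5
The smallest is 1, between AD331 and AD20.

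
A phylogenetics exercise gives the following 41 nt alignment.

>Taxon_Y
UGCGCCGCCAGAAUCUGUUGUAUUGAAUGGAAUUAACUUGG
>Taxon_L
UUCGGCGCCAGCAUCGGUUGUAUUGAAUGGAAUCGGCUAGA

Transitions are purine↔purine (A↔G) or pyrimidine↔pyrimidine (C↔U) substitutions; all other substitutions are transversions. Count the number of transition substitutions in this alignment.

The sequences differ at positions 2 (G/U, transversion), 5 (C/G, transversion), 12 (A/C, transversion), 16 (U/G, transversion), 34 (U/C, transition), 35 (A/G, transition), 36 (A/G, transition), 39 (U/A, transversion), 41 (G/A, transition).
Of the 9 differences, 4 transitions and 5 transversions, so the answer is 4.

4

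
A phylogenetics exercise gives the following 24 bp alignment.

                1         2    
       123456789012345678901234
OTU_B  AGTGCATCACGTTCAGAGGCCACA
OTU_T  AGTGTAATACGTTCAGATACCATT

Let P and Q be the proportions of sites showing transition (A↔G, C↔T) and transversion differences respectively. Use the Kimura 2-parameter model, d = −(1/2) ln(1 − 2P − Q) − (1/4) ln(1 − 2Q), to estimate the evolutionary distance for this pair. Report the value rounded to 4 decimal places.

Differing sites — 5:C/T (Ti); 7:T/A (Tv); 8:C/T (Ti); 18:G/T (Tv); 19:G/A (Ti); 23:C/T (Ti); 24:A/T (Tv).
Of the 7 differences, 4 transitions and 3 transversions over 24 sites: P = 4/24 = 0.166667, Q = 3/24 = 0.125000.
d = −0.5·ln(0.541666) − 0.25·ln(0.750000) = −0.5·(-0.613106) − 0.25·(-0.287682) = 0.3785.

0.3785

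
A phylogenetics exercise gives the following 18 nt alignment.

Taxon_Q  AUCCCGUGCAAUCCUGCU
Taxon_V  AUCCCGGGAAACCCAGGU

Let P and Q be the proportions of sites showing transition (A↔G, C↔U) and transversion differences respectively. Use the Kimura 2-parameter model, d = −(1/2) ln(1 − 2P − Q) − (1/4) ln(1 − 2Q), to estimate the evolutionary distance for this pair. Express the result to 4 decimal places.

0.3497

The sequences differ at positions 7 (U/G, transversion), 9 (C/A, transversion), 12 (U/C, transition), 15 (U/A, transversion), 17 (C/G, transversion).
Of the 5 differences, 1 transition and 4 transversions over 18 sites: P = 1/18 = 0.055556, Q = 4/18 = 0.222222.
d = −0.5·ln(0.666666) − 0.25·ln(0.555556) = −0.5·(-0.405466) − 0.25·(-0.587786) = 0.3497.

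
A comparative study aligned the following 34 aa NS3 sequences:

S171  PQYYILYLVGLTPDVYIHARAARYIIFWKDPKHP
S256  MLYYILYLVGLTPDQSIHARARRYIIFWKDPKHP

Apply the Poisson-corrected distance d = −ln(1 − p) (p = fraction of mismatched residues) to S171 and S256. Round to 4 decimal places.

0.1591

Mismatches occur at site 1 (P/M), site 2 (Q/L), site 15 (V/Q), site 16 (Y/S), site 22 (A/R).
p = 5/34 = 0.147059.
d = −ln(1 − 0.147059) = −ln(0.852941) = 0.1591.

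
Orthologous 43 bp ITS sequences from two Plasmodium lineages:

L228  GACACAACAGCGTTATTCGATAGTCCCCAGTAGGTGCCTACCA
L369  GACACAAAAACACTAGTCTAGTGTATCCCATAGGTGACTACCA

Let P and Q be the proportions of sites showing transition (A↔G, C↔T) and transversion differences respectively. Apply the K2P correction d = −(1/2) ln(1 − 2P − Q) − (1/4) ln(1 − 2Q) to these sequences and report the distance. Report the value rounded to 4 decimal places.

0.3875

Mismatches occur at site 8 (C↔A, transversion), site 10 (G↔A, transition), site 12 (G↔A, transition), site 13 (T↔C, transition), site 16 (T↔G, transversion), site 19 (G↔T, transversion), site 21 (T↔G, transversion), site 22 (A↔T, transversion), site 25 (C↔A, transversion), site 26 (C↔T, transition), site 29 (A↔C, transversion), site 30 (G↔A, transition), site 37 (C↔A, transversion).
Of the 13 differences, 5 transitions and 8 transversions over 43 sites: P = 5/43 = 0.116279, Q = 8/43 = 0.186047.
d = −0.5·ln(0.581395) − 0.25·ln(0.627906) = −0.5·(-0.542325) − 0.25·(-0.465365) = 0.3875.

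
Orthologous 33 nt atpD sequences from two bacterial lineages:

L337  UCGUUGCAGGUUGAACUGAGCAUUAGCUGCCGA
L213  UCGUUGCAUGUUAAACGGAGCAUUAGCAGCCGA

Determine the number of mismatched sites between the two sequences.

Differing sites — 9:G/U; 13:G/A; 17:U/G; 28:U/A.
That gives 4 mismatches out of 33 aligned sites, so the Hamming distance is 4.

4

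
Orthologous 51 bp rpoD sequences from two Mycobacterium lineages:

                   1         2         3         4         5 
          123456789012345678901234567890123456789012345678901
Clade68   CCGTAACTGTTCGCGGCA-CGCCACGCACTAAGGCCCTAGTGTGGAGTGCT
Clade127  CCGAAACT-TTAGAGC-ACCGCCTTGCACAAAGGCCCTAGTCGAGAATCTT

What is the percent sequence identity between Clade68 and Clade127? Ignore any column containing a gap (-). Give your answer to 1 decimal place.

Excluding the 3 gap columns leaves 48 comparable sites.
The sequences differ at positions 4 (T/A), 12 (C/A), 14 (C/A), 16 (G/C), 24 (A/T), 25 (C/T), 30 (T/A), 42 (G/C), 43 (T/G), 44 (G/A), 47 (G/A), 49 (G/C), 50 (C/T).
35 of the 48 comparable sites match, so the percent identity is 35/48 × 100 = 72.9%.

72.9%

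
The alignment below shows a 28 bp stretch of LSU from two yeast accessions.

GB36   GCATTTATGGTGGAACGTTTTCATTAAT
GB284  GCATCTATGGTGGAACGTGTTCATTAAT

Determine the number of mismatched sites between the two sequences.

The sequences differ at positions 5 (T/C), 19 (T/G).
That gives 2 mismatches out of 28 aligned sites, so the Hamming distance is 2.

2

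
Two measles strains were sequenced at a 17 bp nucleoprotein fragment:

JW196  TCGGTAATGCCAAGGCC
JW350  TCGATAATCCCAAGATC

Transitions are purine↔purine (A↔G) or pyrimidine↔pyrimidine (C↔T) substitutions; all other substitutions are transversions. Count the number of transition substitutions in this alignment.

The sequences differ at positions 4 (G/A, transition), 9 (G/C, transversion), 15 (G/A, transition), 16 (C/T, transition).
Of the 4 differences, 3 transitions and 1 transversion, so the answer is 3.

3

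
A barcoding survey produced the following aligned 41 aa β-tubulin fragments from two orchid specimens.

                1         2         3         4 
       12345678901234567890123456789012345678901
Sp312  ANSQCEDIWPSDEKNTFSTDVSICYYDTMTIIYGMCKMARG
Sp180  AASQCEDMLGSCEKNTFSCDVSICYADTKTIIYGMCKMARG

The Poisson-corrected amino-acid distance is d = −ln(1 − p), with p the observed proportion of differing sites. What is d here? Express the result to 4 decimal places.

The sequences differ at positions 2 (N/A), 8 (I/M), 9 (W/L), 10 (P/G), 12 (D/C), 19 (T/C), 26 (Y/A), 29 (M/K).
p = 8/41 = 0.195122.
d = −ln(1 − 0.195122) = −ln(0.804878) = 0.2171.

0.2171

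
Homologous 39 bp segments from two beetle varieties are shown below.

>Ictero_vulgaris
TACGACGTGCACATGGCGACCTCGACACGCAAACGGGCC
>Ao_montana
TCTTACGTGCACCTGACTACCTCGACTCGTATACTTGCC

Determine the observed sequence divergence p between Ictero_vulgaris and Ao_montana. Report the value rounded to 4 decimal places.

0.2821

Mismatches occur at site 2 (A↔C), site 3 (C↔T), site 4 (G↔T), site 13 (A↔C), site 16 (G↔A), site 18 (G↔T), site 27 (A↔T), site 30 (C↔T), site 32 (A↔T), site 35 (G↔T), site 36 (G↔T).
There are 11 differences over 39 sites, so p = 11/39 = 0.2821.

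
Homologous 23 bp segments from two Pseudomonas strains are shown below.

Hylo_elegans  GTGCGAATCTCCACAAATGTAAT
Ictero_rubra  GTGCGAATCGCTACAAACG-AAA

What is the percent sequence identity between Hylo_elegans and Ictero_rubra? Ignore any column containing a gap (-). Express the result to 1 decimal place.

81.8%

Excluding the 1 gap column leaves 22 comparable sites.
Mismatches occur at site 10 (T→G), site 12 (C→T), site 18 (T→C), site 23 (T→A).
18 of the 22 comparable sites match, so the percent identity is 18/22 × 100 = 81.8%.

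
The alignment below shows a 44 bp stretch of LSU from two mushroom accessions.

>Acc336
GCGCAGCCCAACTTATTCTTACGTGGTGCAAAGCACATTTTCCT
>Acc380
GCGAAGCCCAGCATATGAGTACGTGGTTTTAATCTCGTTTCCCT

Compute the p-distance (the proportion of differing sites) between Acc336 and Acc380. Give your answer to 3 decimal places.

Differing sites — 4:C/A; 11:A/G; 13:T/A; 17:T/G; 18:C/A; 19:T/G; 28:G/T; 29:C/T; 30:A/T; 33:G/T; 35:A/T; 37:A/G; 41:T/C.
There are 13 differences over 44 sites, so p = 13/44 = 0.295.

0.295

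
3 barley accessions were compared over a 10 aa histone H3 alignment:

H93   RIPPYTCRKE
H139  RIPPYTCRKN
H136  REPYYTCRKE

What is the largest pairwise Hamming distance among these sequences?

3

Pairwise Hamming distances:
  H93 vs H139: 1
  H93 vs H136: 2
  H139 vs H136: 3
The largest is 3, between H139 and H136.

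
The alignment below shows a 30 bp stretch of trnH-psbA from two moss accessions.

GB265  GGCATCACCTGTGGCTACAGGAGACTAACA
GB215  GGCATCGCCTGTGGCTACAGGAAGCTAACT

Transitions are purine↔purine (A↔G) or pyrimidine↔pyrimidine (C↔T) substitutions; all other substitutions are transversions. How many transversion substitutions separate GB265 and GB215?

Differing sites — 7:A/G (Ti); 23:G/A (Ti); 24:A/G (Ti); 30:A/T (Tv).
Of the 4 differences, 3 transitions and 1 transversion, so the answer is 1.

1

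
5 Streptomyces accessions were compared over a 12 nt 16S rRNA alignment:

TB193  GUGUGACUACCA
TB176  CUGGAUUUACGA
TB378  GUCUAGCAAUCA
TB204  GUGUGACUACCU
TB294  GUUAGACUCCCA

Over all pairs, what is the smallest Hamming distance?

Pairwise Hamming distances:
  TB193 vs TB176: 6
  TB193 vs TB378: 5
  TB193 vs TB204: 1
  TB193 vs TB294: 3
  TB176 vs TB378: 8
  TB176 vs TB204: 7
  TB176 vs TB294: 8
  TB378 vs TB204: 6
  TB378 vs TB294: 7
  TB204 vs TB294: 4
The smallest is 1, between TB193 and TB204.

1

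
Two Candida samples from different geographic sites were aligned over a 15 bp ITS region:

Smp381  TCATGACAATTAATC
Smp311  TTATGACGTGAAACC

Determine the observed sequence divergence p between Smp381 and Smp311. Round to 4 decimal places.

0.4000

The sequences differ at positions 2 (C/T), 8 (A/G), 9 (A/T), 10 (T/G), 11 (T/A), 14 (T/C).
There are 6 differences over 15 sites, so p = 6/15 = 0.4000.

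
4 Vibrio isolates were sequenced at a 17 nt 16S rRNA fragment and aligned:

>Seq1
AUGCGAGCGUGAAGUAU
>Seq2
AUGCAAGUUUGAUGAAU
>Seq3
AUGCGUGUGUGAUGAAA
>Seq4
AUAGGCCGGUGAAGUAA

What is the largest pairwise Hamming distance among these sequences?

Pairwise Hamming distances:
  Seq1 vs Seq2: 5
  Seq1 vs Seq3: 5
  Seq1 vs Seq4: 6
  Seq2 vs Seq3: 4
  Seq2 vs Seq4: 10
  Seq3 vs Seq4: 7
The largest is 10, between Seq2 and Seq4.

10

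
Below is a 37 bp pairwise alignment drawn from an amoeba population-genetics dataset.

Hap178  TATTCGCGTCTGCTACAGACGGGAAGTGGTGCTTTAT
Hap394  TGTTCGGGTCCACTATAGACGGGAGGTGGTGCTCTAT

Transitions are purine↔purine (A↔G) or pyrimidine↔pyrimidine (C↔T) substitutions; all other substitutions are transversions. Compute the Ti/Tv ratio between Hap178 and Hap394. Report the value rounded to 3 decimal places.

6.000

Differing sites — 2:A/G (Ti); 7:C/G (Tv); 11:T/C (Ti); 12:G/A (Ti); 16:C/T (Ti); 25:A/G (Ti); 34:T/C (Ti).
Of the 7 differences, 6 transitions and 1 transversion, so Ti/Tv = 6/1 = 6.000.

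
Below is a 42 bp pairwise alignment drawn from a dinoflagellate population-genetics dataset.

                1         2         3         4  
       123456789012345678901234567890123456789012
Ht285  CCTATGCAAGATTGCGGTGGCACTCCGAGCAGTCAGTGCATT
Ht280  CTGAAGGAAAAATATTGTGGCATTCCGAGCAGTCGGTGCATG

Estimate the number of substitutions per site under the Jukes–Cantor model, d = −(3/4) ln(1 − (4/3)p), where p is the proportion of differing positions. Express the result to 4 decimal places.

Differing sites — 2:C/T; 3:T/G; 5:T/A; 7:C/G; 10:G/A; 12:T/A; 14:G/A; 15:C/T; 16:G/T; 23:C/T; 35:A/G; 42:T/G.
p = 12/42 = 0.285714.
d = −0.75 · ln(1 − (4/3)·0.285714) = −0.75 · ln(0.619048) = −0.75 · (-0.479572) = 0.3597.

0.3597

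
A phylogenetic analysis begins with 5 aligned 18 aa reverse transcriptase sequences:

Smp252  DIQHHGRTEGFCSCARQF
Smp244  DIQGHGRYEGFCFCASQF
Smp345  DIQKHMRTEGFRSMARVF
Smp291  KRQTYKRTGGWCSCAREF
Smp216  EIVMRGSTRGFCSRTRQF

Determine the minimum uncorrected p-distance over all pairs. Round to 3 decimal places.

0.222

Pairwise Hamming distances:
  Smp252 vs Smp244: 4
  Smp252 vs Smp345: 5
  Smp252 vs Smp291: 8
  Smp252 vs Smp216: 8
  Smp244 vs Smp345: 8
  Smp244 vs Smp291: 11
  Smp244 vs Smp216: 11
  Smp345 vs Smp291: 10
  Smp345 vs Smp216: 11
  Smp291 vs Smp216: 12
The smallest is 4 mismatches, between Smp252 and Smp244; p = 4/18 = 0.222.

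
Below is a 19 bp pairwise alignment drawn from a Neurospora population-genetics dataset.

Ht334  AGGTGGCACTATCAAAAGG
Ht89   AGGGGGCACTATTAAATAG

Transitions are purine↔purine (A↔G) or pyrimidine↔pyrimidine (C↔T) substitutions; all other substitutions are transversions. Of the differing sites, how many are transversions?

2

Differing sites — 4:T/G (Tv); 13:C/T (Ti); 17:A/T (Tv); 18:G/A (Ti).
Of the 4 differences, 2 transitions and 2 transversions, so the answer is 2.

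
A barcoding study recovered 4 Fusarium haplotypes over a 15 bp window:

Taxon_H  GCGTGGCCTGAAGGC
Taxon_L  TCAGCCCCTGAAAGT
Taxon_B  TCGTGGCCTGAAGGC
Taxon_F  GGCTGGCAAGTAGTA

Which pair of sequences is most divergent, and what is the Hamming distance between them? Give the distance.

12

Pairwise Hamming distances:
  Taxon_H vs Taxon_L: 7
  Taxon_H vs Taxon_B: 1
  Taxon_H vs Taxon_F: 7
  Taxon_L vs Taxon_B: 6
  Taxon_L vs Taxon_F: 12
  Taxon_B vs Taxon_F: 8
The largest is 12, between Taxon_L and Taxon_F.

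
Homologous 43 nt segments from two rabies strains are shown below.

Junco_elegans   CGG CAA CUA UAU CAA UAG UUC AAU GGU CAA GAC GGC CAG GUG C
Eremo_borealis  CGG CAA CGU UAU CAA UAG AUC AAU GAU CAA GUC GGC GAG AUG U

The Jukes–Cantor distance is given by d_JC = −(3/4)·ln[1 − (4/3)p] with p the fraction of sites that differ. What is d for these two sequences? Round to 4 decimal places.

Mismatches occur at site 8 (U→G), site 9 (A→U), site 19 (U→A), site 26 (G→A), site 32 (A→U), site 37 (C→G), site 40 (G→A), site 43 (C→U).
p = 8/43 = 0.186047.
d = −0.75 · ln(1 − (4/3)·0.186047) = −0.75 · ln(0.751937) = −0.75 · (-0.285103) = 0.2138.

0.2138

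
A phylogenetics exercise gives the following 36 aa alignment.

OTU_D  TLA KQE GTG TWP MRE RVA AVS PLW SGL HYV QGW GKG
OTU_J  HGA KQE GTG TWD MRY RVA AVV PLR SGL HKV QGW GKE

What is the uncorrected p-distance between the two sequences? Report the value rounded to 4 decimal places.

0.2222

The sequences differ at positions 1 (T/H), 2 (L/G), 12 (P/D), 15 (E/Y), 21 (S/V), 24 (W/R), 29 (Y/K), 36 (G/E).
There are 8 differences over 36 sites, so p = 8/36 = 0.2222.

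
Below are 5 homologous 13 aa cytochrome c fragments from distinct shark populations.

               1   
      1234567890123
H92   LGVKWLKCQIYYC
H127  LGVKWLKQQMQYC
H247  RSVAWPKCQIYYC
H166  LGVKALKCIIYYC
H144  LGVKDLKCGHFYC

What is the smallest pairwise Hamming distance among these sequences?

2

Pairwise Hamming distances:
  H92 vs H127: 3
  H92 vs H247: 4
  H92 vs H166: 2
  H92 vs H144: 4
  H127 vs H247: 7
  H127 vs H166: 5
  H127 vs H144: 5
  H247 vs H166: 6
  H247 vs H144: 8
  H166 vs H144: 4
The smallest is 2, between H92 and H166.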